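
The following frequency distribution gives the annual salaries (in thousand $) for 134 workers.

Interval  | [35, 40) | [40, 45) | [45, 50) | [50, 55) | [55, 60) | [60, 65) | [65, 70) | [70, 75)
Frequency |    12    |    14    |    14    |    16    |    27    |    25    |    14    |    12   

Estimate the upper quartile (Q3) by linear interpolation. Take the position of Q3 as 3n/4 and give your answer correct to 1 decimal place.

Cumulative frequencies: 12, 26, 40, 56, 83, 108, 122, 134
n = 134; position = 3n/4 = 100.5.
This falls in the class [60, 65): L = 60, F = 83, f = 25, h = 5.
Upper quartile ≈ 60 + ((100.5 − 83) / 25) × 5 = 63.5000

63.5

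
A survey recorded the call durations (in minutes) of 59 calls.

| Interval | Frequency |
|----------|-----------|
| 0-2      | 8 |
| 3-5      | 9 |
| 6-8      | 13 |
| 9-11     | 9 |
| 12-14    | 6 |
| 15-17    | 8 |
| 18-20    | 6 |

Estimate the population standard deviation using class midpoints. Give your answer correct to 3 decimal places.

5.649

Midpoints: 1, 4, 7, 10, 13, 16, 19
n = 59, Σfm = 545, mean = 9.2373
Σfm² = 6917
Σf(m − x̄)² = Σfm² − (Σfm)²/n = 6917 − 545²/59 = 1882.6780
Population variance = 1882.6780 / 59 = 31.9098
Standard deviation = √31.9098 = 5.6489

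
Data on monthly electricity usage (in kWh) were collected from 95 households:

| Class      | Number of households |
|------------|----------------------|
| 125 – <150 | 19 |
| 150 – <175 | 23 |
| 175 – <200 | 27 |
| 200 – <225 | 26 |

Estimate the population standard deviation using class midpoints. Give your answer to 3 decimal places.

27.158

Midpoints: 137.5, 162.5, 187.5, 212.5
n = 95, Σfm = 16937.5, mean = 178.2895
Σfm² = 3089843.75
Σf(m − x̄)² = Σfm² − (Σfm)²/n = 3089843.75 − 16937.5²/95 = 70065.7895
Population variance = 70065.7895 / 95 = 737.5346
Standard deviation = √737.5346 = 27.1576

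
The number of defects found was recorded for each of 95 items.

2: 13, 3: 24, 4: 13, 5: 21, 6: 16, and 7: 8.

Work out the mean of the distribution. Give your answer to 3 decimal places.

Values: 2, 3, 4, 5, 6, 7
Σfx = 13×2 + 24×3 + 13×4 + 21×5 + 16×6 + 8×7 = 407
n = Σf = 95
Mean = 407 / 95 = 4.2842

4.284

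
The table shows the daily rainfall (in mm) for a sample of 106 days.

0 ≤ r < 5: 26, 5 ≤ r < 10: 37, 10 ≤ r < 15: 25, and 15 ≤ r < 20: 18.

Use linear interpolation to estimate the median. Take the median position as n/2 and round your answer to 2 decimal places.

8.65

Cumulative frequencies: 26, 63, 88, 106
n = 106; position = n/2 = 53.
This falls in the class 5 ≤ r < 10: L = 5, F = 26, f = 37, h = 5.
Median ≈ 5 + ((53 − 26) / 37) × 5 = 8.6486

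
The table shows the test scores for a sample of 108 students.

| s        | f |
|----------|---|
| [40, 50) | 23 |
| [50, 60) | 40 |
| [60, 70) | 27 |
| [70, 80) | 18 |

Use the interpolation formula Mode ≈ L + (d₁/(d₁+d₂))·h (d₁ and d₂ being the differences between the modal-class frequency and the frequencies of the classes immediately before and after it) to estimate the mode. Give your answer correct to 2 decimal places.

Modal class: [50, 60) (highest frequency 40).
d₁ = 40 − 23 = 17, d₂ = 40 − 27 = 13
Mode ≈ 50 + (17/(17+13)) × 10 = 50 + 5.6667 = 55.6667

55.67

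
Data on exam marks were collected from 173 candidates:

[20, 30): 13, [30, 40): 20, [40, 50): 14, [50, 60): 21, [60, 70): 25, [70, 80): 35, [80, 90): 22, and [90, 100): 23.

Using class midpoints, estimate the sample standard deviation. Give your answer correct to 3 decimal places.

21.486

Midpoints: 25, 35, 45, 55, 65, 75, 85, 95
n = 173, Σfm = 11115, mean = 64.2486
Σfm² = 793525
Σf(m − x̄)² = Σfm² − (Σfm)²/n = 793525 − 11115²/173 = 79402.3121
Sample variance = 79402.3121 / 172 = 461.6413
Standard deviation = √461.6413 = 21.4858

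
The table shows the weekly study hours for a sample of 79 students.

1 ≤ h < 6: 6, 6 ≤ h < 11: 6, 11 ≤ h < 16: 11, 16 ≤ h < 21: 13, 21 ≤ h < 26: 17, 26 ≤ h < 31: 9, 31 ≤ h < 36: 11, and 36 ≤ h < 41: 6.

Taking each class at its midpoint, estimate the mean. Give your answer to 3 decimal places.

21.728

Midpoints: 3.5, 8.5, 13.5, 18.5, 23.5, 28.5, 33.5, 38.5
Σfm = 6×3.5 + 6×8.5 + 11×13.5 + 13×18.5 + 17×23.5 + 9×28.5 + 11×33.5 + 6×38.5 = 1716.5
n = Σf = 79
Mean = 1716.5 / 79 = 21.7278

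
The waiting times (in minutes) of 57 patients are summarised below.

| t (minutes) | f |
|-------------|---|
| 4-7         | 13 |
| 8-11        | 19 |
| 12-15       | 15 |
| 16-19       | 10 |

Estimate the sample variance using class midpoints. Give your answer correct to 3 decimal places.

Midpoints: 5.5, 9.5, 13.5, 17.5
n = 57, Σfm = 629.5, mean = 11.0439
Σfm² = 7904.25
Σf(m − x̄)² = Σfm² − (Σfm)²/n = 7904.25 − 629.5²/57 = 952.1404
Sample variance = 952.1404 / 56 = 17.0025

17.003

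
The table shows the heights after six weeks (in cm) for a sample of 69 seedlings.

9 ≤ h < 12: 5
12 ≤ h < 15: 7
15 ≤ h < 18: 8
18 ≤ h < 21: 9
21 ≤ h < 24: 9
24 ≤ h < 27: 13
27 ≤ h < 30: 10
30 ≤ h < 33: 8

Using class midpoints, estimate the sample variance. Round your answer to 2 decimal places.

40.74

Midpoints: 10.5, 13.5, 16.5, 19.5, 22.5, 25.5, 28.5, 31.5
n = 69, Σfm = 1525.5, mean = 22.1087
Σfm² = 36497.25
Σf(m − x̄)² = Σfm² − (Σfm)²/n = 36497.25 − 1525.5²/69 = 2770.4348
Sample variance = 2770.4348 / 68 = 40.7417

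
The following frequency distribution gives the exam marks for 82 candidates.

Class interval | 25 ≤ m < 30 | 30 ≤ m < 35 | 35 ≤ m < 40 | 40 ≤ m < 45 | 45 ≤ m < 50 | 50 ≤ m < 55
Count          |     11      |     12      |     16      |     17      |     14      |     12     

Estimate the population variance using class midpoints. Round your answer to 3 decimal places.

Midpoints: 27.5, 32.5, 37.5, 42.5, 47.5, 52.5
n = 82, Σfm = 3310, mean = 40.3659
Σfm² = 138862.5
Σf(m − x̄)² = Σfm² − (Σfm)²/n = 138862.5 − 3310²/82 = 5251.5244
Population variance = 5251.5244 / 82 = 64.0430

64.043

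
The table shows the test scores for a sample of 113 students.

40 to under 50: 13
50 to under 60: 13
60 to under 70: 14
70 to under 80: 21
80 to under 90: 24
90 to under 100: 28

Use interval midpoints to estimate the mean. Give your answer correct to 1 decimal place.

75.1

Midpoints: 45, 55, 65, 75, 85, 95
Σfm = 13×45 + 13×55 + 14×65 + 21×75 + 24×85 + 28×95 = 8485
n = Σf = 113
Mean = 8485 / 113 = 75.0885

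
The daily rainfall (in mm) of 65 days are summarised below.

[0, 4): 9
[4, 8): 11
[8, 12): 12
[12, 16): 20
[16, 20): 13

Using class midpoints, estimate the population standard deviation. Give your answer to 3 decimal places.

Midpoints: 2, 6, 10, 14, 18
n = 65, Σfm = 718, mean = 11.0462
Σfm² = 9764
Σf(m − x̄)² = Σfm² − (Σfm)²/n = 9764 − 718²/65 = 1832.8615
Population variance = 1832.8615 / 65 = 28.1979
Standard deviation = √28.1979 = 5.3102

5.310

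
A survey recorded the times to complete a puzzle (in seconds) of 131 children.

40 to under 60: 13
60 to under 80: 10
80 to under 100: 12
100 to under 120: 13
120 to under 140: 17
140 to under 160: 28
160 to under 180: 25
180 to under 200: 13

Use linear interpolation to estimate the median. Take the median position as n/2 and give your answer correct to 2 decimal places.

140.36

Cumulative frequencies: 13, 23, 35, 48, 65, 93, 118, 131
n = 131; position = n/2 = 65.5.
This falls in the class 140 to under 160: L = 140, F = 65, f = 28, h = 20.
Median ≈ 140 + ((65.5 − 65) / 28) × 20 = 140.3571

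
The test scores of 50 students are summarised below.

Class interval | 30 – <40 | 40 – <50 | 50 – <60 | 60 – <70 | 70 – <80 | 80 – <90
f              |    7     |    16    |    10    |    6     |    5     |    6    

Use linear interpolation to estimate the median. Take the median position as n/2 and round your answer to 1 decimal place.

52.0

Cumulative frequencies: 7, 23, 33, 39, 44, 50
n = 50; position = n/2 = 25.
This falls in the class 50 – <60: L = 50, F = 23, f = 10, h = 10.
Median ≈ 50 + ((25 − 23) / 10) × 10 = 52.0000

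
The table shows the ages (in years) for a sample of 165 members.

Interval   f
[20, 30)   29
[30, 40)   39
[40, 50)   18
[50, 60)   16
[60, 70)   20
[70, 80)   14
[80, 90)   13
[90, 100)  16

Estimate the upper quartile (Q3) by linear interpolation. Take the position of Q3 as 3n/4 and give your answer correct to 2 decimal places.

Cumulative frequencies: 29, 68, 86, 102, 122, 136, 149, 165
n = 165; position = 3n/4 = 123.75.
This falls in the class [70, 80): L = 70, F = 122, f = 14, h = 10.
Upper quartile ≈ 70 + ((123.75 − 122) / 14) × 10 = 71.2500

71.25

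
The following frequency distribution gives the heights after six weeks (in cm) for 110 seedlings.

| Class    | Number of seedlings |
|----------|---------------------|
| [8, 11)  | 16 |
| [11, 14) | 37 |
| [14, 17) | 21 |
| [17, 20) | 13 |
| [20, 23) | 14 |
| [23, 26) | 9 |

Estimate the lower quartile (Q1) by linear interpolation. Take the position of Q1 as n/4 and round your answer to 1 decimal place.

11.9

Cumulative frequencies: 16, 53, 74, 87, 101, 110
n = 110; position = n/4 = 27.5.
This falls in the class [11, 14): L = 11, F = 16, f = 37, h = 3.
Lower quartile ≈ 11 + ((27.5 − 16) / 37) × 3 = 11.9324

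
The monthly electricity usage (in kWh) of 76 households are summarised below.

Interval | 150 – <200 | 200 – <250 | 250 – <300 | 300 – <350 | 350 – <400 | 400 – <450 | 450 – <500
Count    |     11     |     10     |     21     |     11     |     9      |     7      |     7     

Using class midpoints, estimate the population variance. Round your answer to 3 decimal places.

8163.089

Midpoints: 175, 225, 275, 325, 375, 425, 475
n = 76, Σfm = 23200, mean = 305.2632
Σfm² = 7702500
Σf(m − x̄)² = Σfm² − (Σfm)²/n = 7702500 − 23200²/76 = 620394.7368
Population variance = 620394.7368 / 76 = 8163.0886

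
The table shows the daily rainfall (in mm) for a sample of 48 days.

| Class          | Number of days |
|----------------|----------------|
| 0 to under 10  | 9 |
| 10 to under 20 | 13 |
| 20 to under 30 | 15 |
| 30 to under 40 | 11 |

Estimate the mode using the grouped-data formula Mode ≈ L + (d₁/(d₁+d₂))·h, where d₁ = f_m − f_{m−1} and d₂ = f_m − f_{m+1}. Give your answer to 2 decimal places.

Modal class: 20 to under 30 (highest frequency 15).
d₁ = 15 − 13 = 2, d₂ = 15 − 11 = 4
Mode ≈ 20 + (2/(2+4)) × 10 = 20 + 3.3333 = 23.3333

23.33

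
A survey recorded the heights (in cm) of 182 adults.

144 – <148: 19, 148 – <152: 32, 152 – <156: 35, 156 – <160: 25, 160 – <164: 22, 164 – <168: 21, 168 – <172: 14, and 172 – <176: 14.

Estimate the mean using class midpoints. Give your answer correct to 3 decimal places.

Midpoints: 146, 150, 154, 158, 162, 166, 170, 174
Σfm = 19×146 + 32×150 + 35×154 + 25×158 + 22×162 + 21×166 + 14×170 + 14×174 = 28780
n = Σf = 182
Mean = 28780 / 182 = 158.1319

158.132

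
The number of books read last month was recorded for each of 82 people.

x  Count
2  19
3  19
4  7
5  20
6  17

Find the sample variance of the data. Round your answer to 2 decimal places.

Values: 2, 3, 4, 5, 6
n = 82, Σfx = 325, mean = 3.9634
Σfx² = 1471
Σf(x − x̄)² = Σfx² − (Σfx)²/n = 1471 − 325²/82 = 182.8902
Sample variance = 182.8902 / 81 = 2.2579

2.26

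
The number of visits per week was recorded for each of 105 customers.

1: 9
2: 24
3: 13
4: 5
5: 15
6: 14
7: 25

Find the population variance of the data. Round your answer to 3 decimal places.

4.547

Values: 1, 2, 3, 4, 5, 6, 7
n = 105, Σfx = 450, mean = 4.2857
Σfx² = 2406
Σf(x − x̄)² = Σfx² − (Σfx)²/n = 2406 − 450²/105 = 477.4286
Population variance = 477.4286 / 105 = 4.5469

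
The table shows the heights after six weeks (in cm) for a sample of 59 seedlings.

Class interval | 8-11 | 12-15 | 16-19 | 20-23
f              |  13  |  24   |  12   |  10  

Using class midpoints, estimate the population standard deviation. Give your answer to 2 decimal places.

Midpoints: 9.5, 13.5, 17.5, 21.5
n = 59, Σfm = 872.5, mean = 14.7881
Σfm² = 13844.75
Σf(m − x̄)² = Σfm² − (Σfm)²/n = 13844.75 − 872.5²/59 = 942.1017
Population variance = 942.1017 / 59 = 15.9678
Standard deviation = √15.9678 = 3.9960

4.00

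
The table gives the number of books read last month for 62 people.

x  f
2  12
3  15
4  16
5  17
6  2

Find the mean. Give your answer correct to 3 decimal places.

3.710

Values: 2, 3, 4, 5, 6
Σfx = 12×2 + 15×3 + 16×4 + 17×5 + 2×6 = 230
n = Σf = 62
Mean = 230 / 62 = 3.7097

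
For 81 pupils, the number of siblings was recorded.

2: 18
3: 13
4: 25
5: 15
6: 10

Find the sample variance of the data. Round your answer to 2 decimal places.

Values: 2, 3, 4, 5, 6
n = 81, Σfx = 310, mean = 3.8272
Σfx² = 1324
Σf(x − x̄)² = Σfx² − (Σfx)²/n = 1324 − 310²/81 = 137.5802
Sample variance = 137.5802 / 80 = 1.7198

1.72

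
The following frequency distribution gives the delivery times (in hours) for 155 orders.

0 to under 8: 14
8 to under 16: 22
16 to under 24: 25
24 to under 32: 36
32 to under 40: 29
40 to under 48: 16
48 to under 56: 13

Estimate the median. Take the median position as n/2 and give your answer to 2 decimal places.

27.67

Cumulative frequencies: 14, 36, 61, 97, 126, 142, 155
n = 155; position = n/2 = 77.5.
This falls in the class 24 to under 32: L = 24, F = 61, f = 36, h = 8.
Median ≈ 24 + ((77.5 − 61) / 36) × 8 = 27.6667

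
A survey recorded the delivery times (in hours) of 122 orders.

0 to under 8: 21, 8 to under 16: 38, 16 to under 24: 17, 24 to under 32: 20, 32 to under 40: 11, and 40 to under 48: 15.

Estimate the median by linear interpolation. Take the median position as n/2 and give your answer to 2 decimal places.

16.94

Cumulative frequencies: 21, 59, 76, 96, 107, 122
n = 122; position = n/2 = 61.
This falls in the class 16 to under 24: L = 16, F = 59, f = 17, h = 8.
Median ≈ 16 + ((61 − 59) / 17) × 8 = 16.9412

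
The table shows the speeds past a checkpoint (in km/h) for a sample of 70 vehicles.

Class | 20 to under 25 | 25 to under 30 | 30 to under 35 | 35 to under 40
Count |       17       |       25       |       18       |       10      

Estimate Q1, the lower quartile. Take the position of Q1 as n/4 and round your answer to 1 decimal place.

Cumulative frequencies: 17, 42, 60, 70
n = 70; position = n/4 = 17.5.
This falls in the class 25 to under 30: L = 25, F = 17, f = 25, h = 5.
Lower quartile ≈ 25 + ((17.5 − 17) / 25) × 5 = 25.1000

25.1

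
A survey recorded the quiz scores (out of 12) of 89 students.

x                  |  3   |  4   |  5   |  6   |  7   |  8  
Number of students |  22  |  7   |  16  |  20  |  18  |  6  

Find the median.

5

Cumulative frequencies: 22, 29, 45, 65, 83, 89
n = 89, so the median is the value in position (n+1)/2 = 45.
Position 45 falls at value 5.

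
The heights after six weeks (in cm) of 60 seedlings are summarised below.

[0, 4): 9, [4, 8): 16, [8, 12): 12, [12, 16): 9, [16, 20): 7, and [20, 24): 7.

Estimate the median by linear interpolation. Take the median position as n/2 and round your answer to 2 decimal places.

Cumulative frequencies: 9, 25, 37, 46, 53, 60
n = 60; position = n/2 = 30.
This falls in the class [8, 12): L = 8, F = 25, f = 12, h = 4.
Median ≈ 8 + ((30 − 25) / 12) × 4 = 9.6667

9.67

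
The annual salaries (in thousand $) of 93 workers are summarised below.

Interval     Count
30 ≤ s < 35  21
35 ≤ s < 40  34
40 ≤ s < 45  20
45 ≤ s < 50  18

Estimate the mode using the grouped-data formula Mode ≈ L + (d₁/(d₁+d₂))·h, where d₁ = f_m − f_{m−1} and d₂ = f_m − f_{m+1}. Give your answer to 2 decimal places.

Modal class: 35 ≤ s < 40 (highest frequency 34).
d₁ = 34 − 21 = 13, d₂ = 34 − 20 = 14
Mode ≈ 35 + (13/(13+14)) × 5 = 35 + 2.4074 = 37.4074

37.41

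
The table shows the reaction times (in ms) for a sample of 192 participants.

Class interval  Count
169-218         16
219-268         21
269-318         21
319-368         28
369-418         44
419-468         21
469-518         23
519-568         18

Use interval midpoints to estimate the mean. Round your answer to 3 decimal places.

373.708

Midpoints: 193.5, 243.5, 293.5, 343.5, 393.5, 443.5, 493.5, 543.5
Σfm = 16×193.5 + 21×243.5 + 21×293.5 + 28×343.5 + 44×393.5 + 21×443.5 + 23×493.5 + 18×543.5 = 71752
n = Σf = 192
Mean = 71752 / 192 = 373.7083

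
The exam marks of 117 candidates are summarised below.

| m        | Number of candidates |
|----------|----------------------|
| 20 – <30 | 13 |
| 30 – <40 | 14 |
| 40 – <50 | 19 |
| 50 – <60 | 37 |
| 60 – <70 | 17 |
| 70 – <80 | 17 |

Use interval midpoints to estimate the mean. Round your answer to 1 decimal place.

Midpoints: 25, 35, 45, 55, 65, 75
Σfm = 13×25 + 14×35 + 19×45 + 37×55 + 17×65 + 17×75 = 6085
n = Σf = 117
Mean = 6085 / 117 = 52.0085

52.0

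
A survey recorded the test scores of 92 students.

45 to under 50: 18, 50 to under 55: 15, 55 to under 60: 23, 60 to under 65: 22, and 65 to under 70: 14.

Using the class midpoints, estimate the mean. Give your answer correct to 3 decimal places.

Midpoints: 47.5, 52.5, 57.5, 62.5, 67.5
Σfm = 18×47.5 + 15×52.5 + 23×57.5 + 22×62.5 + 14×67.5 = 5285
n = Σf = 92
Mean = 5285 / 92 = 57.4457

57.446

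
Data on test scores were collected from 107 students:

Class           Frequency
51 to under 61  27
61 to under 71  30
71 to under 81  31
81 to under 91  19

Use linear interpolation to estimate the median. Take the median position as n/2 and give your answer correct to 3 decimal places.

Cumulative frequencies: 27, 57, 88, 107
n = 107; position = n/2 = 53.5.
This falls in the class 61 to under 71: L = 61, F = 27, f = 30, h = 10.
Median ≈ 61 + ((53.5 − 27) / 30) × 10 = 69.8333

69.833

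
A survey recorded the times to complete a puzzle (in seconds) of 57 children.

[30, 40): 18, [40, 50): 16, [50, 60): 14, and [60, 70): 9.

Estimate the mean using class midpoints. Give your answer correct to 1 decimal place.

47.5

Midpoints: 35, 45, 55, 65
Σfm = 18×35 + 16×45 + 14×55 + 9×65 = 2705
n = Σf = 57
Mean = 2705 / 57 = 47.4561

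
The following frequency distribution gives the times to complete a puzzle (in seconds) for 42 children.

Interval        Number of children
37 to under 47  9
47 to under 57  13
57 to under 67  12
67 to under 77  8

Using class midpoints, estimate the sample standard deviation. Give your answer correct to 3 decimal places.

10.407

Midpoints: 42, 52, 62, 72
n = 42, Σfm = 2374, mean = 56.5238
Σfm² = 138628
Σf(m − x̄)² = Σfm² − (Σfm)²/n = 138628 − 2374²/42 = 4440.4762
Sample variance = 4440.4762 / 41 = 108.3043
Standard deviation = √108.3043 = 10.4069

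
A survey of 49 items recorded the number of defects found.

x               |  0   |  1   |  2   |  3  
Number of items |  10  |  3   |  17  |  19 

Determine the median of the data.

Cumulative frequencies: 10, 13, 30, 49
n = 49, so the median is the value in position (n+1)/2 = 25.
Position 25 falls at value 2.

2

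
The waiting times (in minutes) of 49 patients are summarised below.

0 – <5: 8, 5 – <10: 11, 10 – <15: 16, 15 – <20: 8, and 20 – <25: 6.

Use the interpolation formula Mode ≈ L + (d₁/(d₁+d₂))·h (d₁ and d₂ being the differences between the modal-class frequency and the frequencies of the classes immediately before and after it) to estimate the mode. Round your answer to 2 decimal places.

11.92

Modal class: 10 – <15 (highest frequency 16).
d₁ = 16 − 11 = 5, d₂ = 16 − 8 = 8
Mode ≈ 10 + (5/(5+8)) × 5 = 10 + 1.9231 = 11.9231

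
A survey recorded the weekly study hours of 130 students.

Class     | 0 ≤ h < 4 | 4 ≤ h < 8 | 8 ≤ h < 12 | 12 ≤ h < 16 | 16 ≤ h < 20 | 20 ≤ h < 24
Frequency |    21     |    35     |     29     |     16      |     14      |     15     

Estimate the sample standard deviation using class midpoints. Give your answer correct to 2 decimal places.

Midpoints: 2, 6, 10, 14, 18, 22
n = 130, Σfm = 1348, mean = 10.3692
Σfm² = 19176
Σf(m − x̄)² = Σfm² − (Σfm)²/n = 19176 − 1348²/130 = 5198.2769
Sample variance = 5198.2769 / 129 = 40.2967
Standard deviation = √40.2967 = 6.3480

6.35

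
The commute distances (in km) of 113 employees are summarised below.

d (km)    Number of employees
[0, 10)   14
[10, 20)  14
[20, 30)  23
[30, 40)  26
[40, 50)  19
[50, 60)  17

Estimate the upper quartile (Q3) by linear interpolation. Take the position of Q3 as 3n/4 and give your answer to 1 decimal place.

44.1

Cumulative frequencies: 14, 28, 51, 77, 96, 113
n = 113; position = 3n/4 = 84.75.
This falls in the class [40, 50): L = 40, F = 77, f = 19, h = 10.
Upper quartile ≈ 40 + ((84.75 − 77) / 19) × 10 = 44.0789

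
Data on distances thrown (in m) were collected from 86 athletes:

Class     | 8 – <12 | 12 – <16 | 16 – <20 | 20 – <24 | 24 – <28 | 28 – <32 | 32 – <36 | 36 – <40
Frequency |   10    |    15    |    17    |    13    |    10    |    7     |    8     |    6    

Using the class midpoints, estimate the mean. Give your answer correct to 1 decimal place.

Midpoints: 10, 14, 18, 22, 26, 30, 34, 38
Σfm = 10×10 + 15×14 + 17×18 + 13×22 + 10×26 + 7×30 + 8×34 + 6×38 = 1872
n = Σf = 86
Mean = 1872 / 86 = 21.7674

21.8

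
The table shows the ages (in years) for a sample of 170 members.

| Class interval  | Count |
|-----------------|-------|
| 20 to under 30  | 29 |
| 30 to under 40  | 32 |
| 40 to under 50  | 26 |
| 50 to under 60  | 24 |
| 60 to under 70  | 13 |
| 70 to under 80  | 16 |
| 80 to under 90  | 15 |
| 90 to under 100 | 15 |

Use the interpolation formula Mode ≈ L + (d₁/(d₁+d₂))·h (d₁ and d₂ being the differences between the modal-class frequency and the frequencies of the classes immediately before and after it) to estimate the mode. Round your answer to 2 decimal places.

33.33

Modal class: 30 to under 40 (highest frequency 32).
d₁ = 32 − 29 = 3, d₂ = 32 − 26 = 6
Mode ≈ 30 + (3/(3+6)) × 10 = 30 + 3.3333 = 33.3333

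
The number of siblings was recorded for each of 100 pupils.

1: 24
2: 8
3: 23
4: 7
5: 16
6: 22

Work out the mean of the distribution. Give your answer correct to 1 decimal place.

3.5

Values: 1, 2, 3, 4, 5, 6
Σfx = 24×1 + 8×2 + 23×3 + 7×4 + 16×5 + 22×6 = 349
n = Σf = 100
Mean = 349 / 100 = 3.4900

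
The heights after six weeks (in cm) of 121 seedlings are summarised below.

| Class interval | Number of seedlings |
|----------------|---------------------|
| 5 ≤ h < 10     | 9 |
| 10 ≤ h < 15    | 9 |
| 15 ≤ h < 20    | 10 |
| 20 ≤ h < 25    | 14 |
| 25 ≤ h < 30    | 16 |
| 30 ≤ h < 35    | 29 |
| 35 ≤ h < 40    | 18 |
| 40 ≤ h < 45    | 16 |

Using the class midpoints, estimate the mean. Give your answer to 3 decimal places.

Midpoints: 7.5, 12.5, 17.5, 22.5, 27.5, 32.5, 37.5, 42.5
Σfm = 9×7.5 + 9×12.5 + 10×17.5 + 14×22.5 + 16×27.5 + 29×32.5 + 18×37.5 + 16×42.5 = 3407.5
n = Σf = 121
Mean = 3407.5 / 121 = 28.1612

28.161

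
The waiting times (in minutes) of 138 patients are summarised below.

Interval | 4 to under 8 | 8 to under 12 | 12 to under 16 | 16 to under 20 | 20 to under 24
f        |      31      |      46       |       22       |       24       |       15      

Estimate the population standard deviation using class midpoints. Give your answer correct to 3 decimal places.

Midpoints: 6, 10, 14, 18, 22
n = 138, Σfm = 1716, mean = 12.4348
Σfm² = 25064
Σf(m − x̄)² = Σfm² − (Σfm)²/n = 25064 − 1716²/138 = 3725.9130
Population variance = 3725.9130 / 138 = 26.9994
Standard deviation = √26.9994 = 5.1961

5.196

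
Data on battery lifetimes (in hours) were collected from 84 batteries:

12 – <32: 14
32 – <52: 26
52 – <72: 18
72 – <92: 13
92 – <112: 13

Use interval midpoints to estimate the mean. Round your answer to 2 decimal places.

Midpoints: 22, 42, 62, 82, 102
Σfm = 14×22 + 26×42 + 18×62 + 13×82 + 13×102 = 4908
n = Σf = 84
Mean = 4908 / 84 = 58.4286

58.43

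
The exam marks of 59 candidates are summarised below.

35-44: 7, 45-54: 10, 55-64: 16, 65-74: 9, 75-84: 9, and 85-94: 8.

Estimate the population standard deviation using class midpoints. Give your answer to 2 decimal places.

Midpoints: 39.5, 49.5, 59.5, 69.5, 79.5, 89.5
n = 59, Σfm = 3780.5, mean = 64.0763
Σfm² = 256504.75
Σf(m − x̄)² = Σfm² − (Σfm)²/n = 256504.75 − 3780.5²/59 = 14264.4068
Population variance = 14264.4068 / 59 = 241.7696
Standard deviation = √241.7696 = 15.5489

15.55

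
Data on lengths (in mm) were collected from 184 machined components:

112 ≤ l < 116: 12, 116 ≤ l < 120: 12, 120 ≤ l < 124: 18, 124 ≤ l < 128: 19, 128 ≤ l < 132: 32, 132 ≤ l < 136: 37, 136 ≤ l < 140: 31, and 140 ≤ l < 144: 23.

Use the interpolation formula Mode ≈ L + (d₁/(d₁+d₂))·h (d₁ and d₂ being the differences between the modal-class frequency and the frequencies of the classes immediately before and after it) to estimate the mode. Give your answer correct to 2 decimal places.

133.82

Modal class: 132 ≤ l < 136 (highest frequency 37).
d₁ = 37 − 32 = 5, d₂ = 37 − 31 = 6
Mode ≈ 132 + (5/(5+6)) × 4 = 132 + 1.8182 = 133.8182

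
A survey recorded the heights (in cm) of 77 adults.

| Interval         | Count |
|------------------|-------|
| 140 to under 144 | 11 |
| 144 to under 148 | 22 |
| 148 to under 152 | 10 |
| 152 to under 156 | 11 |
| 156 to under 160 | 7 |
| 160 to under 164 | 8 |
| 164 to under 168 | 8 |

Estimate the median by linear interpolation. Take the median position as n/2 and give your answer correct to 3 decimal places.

Cumulative frequencies: 11, 33, 43, 54, 61, 69, 77
n = 77; position = n/2 = 38.5.
This falls in the class 148 to under 152: L = 148, F = 33, f = 10, h = 4.
Median ≈ 148 + ((38.5 − 33) / 10) × 4 = 150.2000

150.200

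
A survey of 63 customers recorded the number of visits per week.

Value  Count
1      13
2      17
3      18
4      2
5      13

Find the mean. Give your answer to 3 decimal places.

2.762

Values: 1, 2, 3, 4, 5
Σfx = 13×1 + 17×2 + 18×3 + 2×4 + 13×5 = 174
n = Σf = 63
Mean = 174 / 63 = 2.7619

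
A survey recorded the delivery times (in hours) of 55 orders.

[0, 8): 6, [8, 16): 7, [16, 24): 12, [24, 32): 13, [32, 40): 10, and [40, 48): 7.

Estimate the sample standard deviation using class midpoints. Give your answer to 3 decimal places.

Midpoints: 4, 12, 20, 28, 36, 44
n = 55, Σfm = 1380, mean = 25.0909
Σfm² = 42608
Σf(m − x̄)² = Σfm² − (Σfm)²/n = 42608 − 1380²/55 = 7982.5455
Sample variance = 7982.5455 / 54 = 147.8249
Standard deviation = √147.8249 = 12.1583

12.158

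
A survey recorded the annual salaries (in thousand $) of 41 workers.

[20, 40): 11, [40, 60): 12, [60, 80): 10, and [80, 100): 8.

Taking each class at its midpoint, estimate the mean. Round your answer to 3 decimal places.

Midpoints: 30, 50, 70, 90
Σfm = 11×30 + 12×50 + 10×70 + 8×90 = 2350
n = Σf = 41
Mean = 2350 / 41 = 57.3171

57.317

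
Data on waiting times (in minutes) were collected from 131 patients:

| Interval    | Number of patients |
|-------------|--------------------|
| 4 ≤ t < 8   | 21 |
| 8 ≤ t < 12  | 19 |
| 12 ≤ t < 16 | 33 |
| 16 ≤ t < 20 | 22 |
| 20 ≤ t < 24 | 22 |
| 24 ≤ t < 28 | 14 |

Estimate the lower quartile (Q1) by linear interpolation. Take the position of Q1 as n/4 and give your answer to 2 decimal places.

Cumulative frequencies: 21, 40, 73, 95, 117, 131
n = 131; position = n/4 = 32.75.
This falls in the class 8 ≤ t < 12: L = 8, F = 21, f = 19, h = 4.
Lower quartile ≈ 8 + ((32.75 − 21) / 19) × 4 = 10.4737

10.47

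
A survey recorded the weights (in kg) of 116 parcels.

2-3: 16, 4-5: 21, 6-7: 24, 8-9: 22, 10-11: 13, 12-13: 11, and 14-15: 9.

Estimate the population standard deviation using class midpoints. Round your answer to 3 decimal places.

3.556

Midpoints: 2.5, 4.5, 6.5, 8.5, 10.5, 12.5, 14.5
n = 116, Σfm = 882, mean = 7.6034
Σfm² = 8173
Σf(m − x̄)² = Σfm² − (Σfm)²/n = 8173 − 882²/116 = 1466.7586
Population variance = 1466.7586 / 116 = 12.6445
Standard deviation = √12.6445 = 3.5559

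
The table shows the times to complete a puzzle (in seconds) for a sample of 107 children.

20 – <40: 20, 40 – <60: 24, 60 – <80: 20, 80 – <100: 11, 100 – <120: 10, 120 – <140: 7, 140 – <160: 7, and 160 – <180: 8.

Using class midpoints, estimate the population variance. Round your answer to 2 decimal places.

1871.74

Midpoints: 30, 50, 70, 90, 110, 130, 150, 170
n = 107, Σfm = 8610, mean = 80.4673
Σfm² = 893100
Σf(m − x̄)² = Σfm² − (Σfm)²/n = 893100 − 8610²/107 = 200276.6355
Population variance = 200276.6355 / 107 = 1871.7443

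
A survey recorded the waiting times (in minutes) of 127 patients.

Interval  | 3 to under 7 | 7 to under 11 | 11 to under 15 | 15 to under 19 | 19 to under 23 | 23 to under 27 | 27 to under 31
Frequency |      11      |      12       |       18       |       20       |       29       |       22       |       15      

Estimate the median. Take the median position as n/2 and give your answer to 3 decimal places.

19.345

Cumulative frequencies: 11, 23, 41, 61, 90, 112, 127
n = 127; position = n/2 = 63.5.
This falls in the class 19 to under 23: L = 19, F = 61, f = 29, h = 4.
Median ≈ 19 + ((63.5 − 61) / 29) × 4 = 19.3448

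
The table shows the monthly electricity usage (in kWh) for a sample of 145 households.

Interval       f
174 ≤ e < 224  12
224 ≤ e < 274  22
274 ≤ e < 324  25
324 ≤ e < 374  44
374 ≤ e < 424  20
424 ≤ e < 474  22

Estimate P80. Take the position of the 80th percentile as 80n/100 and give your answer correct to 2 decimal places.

406.50

Cumulative frequencies: 12, 34, 59, 103, 123, 145
n = 145; position = 80n/100 = 116.
This falls in the class 374 ≤ e < 424: L = 374, F = 103, f = 20, h = 50.
80th percentile ≈ 374 + ((116 − 103) / 20) × 50 = 406.5000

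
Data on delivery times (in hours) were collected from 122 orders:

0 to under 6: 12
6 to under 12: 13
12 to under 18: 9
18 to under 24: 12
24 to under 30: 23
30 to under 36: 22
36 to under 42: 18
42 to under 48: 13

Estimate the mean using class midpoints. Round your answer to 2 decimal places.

26.02

Midpoints: 3, 9, 15, 21, 27, 33, 39, 45
Σfm = 12×3 + 13×9 + 9×15 + 12×21 + 23×27 + 22×33 + 18×39 + 13×45 = 3174
n = Σf = 122
Mean = 3174 / 122 = 26.0164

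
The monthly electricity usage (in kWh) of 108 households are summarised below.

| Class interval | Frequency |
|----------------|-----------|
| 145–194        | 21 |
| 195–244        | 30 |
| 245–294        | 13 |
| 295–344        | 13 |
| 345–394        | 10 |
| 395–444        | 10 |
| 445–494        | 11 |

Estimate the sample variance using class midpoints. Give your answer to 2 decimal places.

9851.81

Midpoints: 169.5, 219.5, 269.5, 319.5, 369.5, 419.5, 469.5
n = 108, Σfm = 30856, mean = 285.7037
Σfm² = 9869817
Σf(m − x̄)² = Σfm² − (Σfm)²/n = 9869817 − 30856²/108 = 1054143.5185
Sample variance = 1054143.5185 / 107 = 9851.8086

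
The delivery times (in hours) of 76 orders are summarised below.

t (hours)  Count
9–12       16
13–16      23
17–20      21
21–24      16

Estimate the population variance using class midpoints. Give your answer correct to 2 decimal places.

17.47

Midpoints: 10.5, 14.5, 18.5, 22.5
n = 76, Σfm = 1250, mean = 16.4474
Σfm² = 21887
Σf(m − x̄)² = Σfm² − (Σfm)²/n = 21887 − 1250²/76 = 1327.7895
Population variance = 1327.7895 / 76 = 17.4709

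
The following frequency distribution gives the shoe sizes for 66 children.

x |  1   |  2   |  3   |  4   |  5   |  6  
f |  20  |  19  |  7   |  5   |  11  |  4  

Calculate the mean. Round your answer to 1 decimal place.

2.7

Values: 1, 2, 3, 4, 5, 6
Σfx = 20×1 + 19×2 + 7×3 + 5×4 + 11×5 + 4×6 = 178
n = Σf = 66
Mean = 178 / 66 = 2.6970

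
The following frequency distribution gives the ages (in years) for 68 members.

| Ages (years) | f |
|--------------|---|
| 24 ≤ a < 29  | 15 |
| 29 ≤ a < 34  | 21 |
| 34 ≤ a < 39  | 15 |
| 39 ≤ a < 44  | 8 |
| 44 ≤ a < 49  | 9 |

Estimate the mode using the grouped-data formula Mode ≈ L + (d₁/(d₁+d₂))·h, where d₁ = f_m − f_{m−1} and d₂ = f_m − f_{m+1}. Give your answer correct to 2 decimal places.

Modal class: 29 ≤ a < 34 (highest frequency 21).
d₁ = 21 − 15 = 6, d₂ = 21 − 15 = 6
Mode ≈ 29 + (6/(6+6)) × 5 = 29 + 2.5000 = 31.5000

31.50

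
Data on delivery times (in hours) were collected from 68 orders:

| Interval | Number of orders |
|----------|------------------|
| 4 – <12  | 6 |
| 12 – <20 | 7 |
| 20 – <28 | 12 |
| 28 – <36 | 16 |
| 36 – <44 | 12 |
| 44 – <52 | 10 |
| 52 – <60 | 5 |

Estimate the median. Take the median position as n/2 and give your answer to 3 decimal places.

32.500

Cumulative frequencies: 6, 13, 25, 41, 53, 63, 68
n = 68; position = n/2 = 34.
This falls in the class 28 – <36: L = 28, F = 25, f = 16, h = 8.
Median ≈ 28 + ((34 − 25) / 16) × 8 = 32.5000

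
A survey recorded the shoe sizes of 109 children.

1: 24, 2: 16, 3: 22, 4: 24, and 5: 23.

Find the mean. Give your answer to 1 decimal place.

3.1

Values: 1, 2, 3, 4, 5
Σfx = 24×1 + 16×2 + 22×3 + 24×4 + 23×5 = 333
n = Σf = 109
Mean = 333 / 109 = 3.0550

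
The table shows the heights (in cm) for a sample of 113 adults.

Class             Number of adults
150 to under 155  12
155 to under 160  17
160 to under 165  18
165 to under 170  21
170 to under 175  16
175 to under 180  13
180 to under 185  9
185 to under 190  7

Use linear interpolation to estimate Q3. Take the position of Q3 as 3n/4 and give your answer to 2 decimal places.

Cumulative frequencies: 12, 29, 47, 68, 84, 97, 106, 113
n = 113; position = 3n/4 = 84.75.
This falls in the class 175 to under 180: L = 175, F = 84, f = 13, h = 5.
Upper quartile ≈ 175 + ((84.75 − 84) / 13) × 5 = 175.2885

175.29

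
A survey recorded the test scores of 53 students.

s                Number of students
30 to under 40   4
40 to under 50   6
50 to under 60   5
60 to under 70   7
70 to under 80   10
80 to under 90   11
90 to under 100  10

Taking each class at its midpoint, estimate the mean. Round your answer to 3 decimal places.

71.226

Midpoints: 35, 45, 55, 65, 75, 85, 95
Σfm = 4×35 + 6×45 + 5×55 + 7×65 + 10×75 + 11×85 + 10×95 = 3775
n = Σf = 53
Mean = 3775 / 53 = 71.2264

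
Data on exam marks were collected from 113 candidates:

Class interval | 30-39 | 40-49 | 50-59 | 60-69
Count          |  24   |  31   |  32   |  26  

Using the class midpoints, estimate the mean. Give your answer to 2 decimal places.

Midpoints: 34.5, 44.5, 54.5, 64.5
Σfm = 24×34.5 + 31×44.5 + 32×54.5 + 26×64.5 = 5628.5
n = Σf = 113
Mean = 5628.5 / 113 = 49.8097

49.81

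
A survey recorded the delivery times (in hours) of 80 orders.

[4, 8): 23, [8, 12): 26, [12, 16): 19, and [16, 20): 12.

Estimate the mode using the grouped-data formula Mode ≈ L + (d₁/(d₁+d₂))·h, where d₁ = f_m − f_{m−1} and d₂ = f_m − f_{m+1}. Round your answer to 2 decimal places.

9.20

Modal class: [8, 12) (highest frequency 26).
d₁ = 26 − 23 = 3, d₂ = 26 − 19 = 7
Mode ≈ 8 + (3/(3+7)) × 4 = 8 + 1.2000 = 9.2000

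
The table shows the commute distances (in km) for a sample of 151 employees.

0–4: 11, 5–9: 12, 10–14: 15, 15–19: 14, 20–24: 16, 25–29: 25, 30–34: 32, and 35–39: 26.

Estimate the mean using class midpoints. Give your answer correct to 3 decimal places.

23.424

Midpoints: 2, 7, 12, 17, 22, 27, 32, 37
Σfm = 11×2 + 12×7 + 15×12 + 14×17 + 16×22 + 25×27 + 32×32 + 26×37 = 3537
n = Σf = 151
Mean = 3537 / 151 = 23.4238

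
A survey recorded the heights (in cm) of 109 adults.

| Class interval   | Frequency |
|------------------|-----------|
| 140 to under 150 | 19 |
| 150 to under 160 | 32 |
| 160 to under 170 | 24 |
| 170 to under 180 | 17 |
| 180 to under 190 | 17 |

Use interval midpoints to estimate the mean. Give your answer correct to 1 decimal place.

163.3

Midpoints: 145, 155, 165, 175, 185
Σfm = 19×145 + 32×155 + 24×165 + 17×175 + 17×185 = 17795
n = Σf = 109
Mean = 17795 / 109 = 163.2569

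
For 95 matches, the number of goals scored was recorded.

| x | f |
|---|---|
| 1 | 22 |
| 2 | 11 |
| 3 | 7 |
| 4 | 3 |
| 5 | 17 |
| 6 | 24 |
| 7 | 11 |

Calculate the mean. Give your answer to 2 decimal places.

4.03

Values: 1, 2, 3, 4, 5, 6, 7
Σfx = 22×1 + 11×2 + 7×3 + 3×4 + 17×5 + 24×6 + 11×7 = 383
n = Σf = 95
Mean = 383 / 95 = 4.0316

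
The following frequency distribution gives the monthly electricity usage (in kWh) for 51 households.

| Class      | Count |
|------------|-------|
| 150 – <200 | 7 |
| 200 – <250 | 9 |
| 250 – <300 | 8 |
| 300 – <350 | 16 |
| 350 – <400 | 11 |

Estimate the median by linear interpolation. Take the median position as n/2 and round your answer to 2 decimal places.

Cumulative frequencies: 7, 16, 24, 40, 51
n = 51; position = n/2 = 25.5.
This falls in the class 300 – <350: L = 300, F = 24, f = 16, h = 50.
Median ≈ 300 + ((25.5 − 24) / 16) × 50 = 304.6875

304.69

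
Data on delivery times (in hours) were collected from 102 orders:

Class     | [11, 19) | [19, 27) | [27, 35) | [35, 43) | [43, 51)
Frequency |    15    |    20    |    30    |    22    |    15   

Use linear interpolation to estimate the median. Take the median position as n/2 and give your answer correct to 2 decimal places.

31.27

Cumulative frequencies: 15, 35, 65, 87, 102
n = 102; position = n/2 = 51.
This falls in the class [27, 35): L = 27, F = 35, f = 30, h = 8.
Median ≈ 27 + ((51 − 35) / 30) × 8 = 31.2667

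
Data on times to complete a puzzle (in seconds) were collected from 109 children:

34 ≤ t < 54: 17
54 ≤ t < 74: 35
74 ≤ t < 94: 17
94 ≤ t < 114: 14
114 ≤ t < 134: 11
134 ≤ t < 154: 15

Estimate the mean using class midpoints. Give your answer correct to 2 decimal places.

86.20

Midpoints: 44, 64, 84, 104, 124, 144
Σfm = 17×44 + 35×64 + 17×84 + 14×104 + 11×124 + 15×144 = 9396
n = Σf = 109
Mean = 9396 / 109 = 86.2018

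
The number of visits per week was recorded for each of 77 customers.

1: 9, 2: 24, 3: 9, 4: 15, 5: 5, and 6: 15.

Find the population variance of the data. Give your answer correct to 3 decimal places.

2.855

Values: 1, 2, 3, 4, 5, 6
n = 77, Σfx = 259, mean = 3.3636
Σfx² = 1091
Σf(x − x̄)² = Σfx² − (Σfx)²/n = 1091 − 259²/77 = 219.8182
Population variance = 219.8182 / 77 = 2.8548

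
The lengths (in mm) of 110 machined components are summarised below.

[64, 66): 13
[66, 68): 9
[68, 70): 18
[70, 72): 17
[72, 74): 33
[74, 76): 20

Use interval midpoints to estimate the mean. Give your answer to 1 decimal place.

71.0

Midpoints: 65, 67, 69, 71, 73, 75
Σfm = 13×65 + 9×67 + 18×69 + 17×71 + 33×73 + 20×75 = 7806
n = Σf = 110
Mean = 7806 / 110 = 70.9636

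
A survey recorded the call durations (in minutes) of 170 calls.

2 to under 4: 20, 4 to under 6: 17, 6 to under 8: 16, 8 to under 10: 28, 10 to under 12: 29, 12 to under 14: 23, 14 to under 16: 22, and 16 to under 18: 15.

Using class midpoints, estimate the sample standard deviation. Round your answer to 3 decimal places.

4.281

Midpoints: 3, 5, 7, 9, 11, 13, 15, 17
n = 170, Σfm = 1712, mean = 10.0706
Σfm² = 20338
Σf(m − x̄)² = Σfm² − (Σfm)²/n = 20338 − 1712²/170 = 3097.1529
Sample variance = 3097.1529 / 169 = 18.3263
Standard deviation = √18.3263 = 4.2809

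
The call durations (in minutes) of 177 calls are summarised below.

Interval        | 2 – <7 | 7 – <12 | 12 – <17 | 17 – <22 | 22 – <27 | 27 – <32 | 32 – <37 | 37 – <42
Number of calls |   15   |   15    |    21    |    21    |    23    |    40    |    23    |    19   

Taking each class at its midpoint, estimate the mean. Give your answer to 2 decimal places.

Midpoints: 4.5, 9.5, 14.5, 19.5, 24.5, 29.5, 34.5, 39.5
Σfm = 15×4.5 + 15×9.5 + 21×14.5 + 21×19.5 + 23×24.5 + 40×29.5 + 23×34.5 + 19×39.5 = 4211.5
n = Σf = 177
Mean = 4211.5 / 177 = 23.7938

23.79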